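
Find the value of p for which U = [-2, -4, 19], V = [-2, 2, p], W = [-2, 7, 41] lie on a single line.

31

Direction UW = (0, 11, 22). From the y-coordinate of V, the parameter along the line is τ = (2 − (-4))/11 = 6/11.
Then p = 19 + 6/11·(22) = 31.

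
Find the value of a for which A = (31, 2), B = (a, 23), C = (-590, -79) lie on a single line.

Collinearity: (B − A) must be parallel to (C − A) = (-621, -81).
Cross-multiplying the components: (a − 31)·(-81) = (21)·(-621).
Solving gives a = 192.

192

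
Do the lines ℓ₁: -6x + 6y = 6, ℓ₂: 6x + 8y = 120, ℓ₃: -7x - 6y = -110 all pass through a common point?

Yes

Intersecting ℓ₁ and ℓ₂: solving the 2×2 system gives (x, y) = (8, 9).
Substitute into ℓ₃: (-7)(8) + (-6)(9) = -110.
This equals -110, so (8, 9) lies on all three lines and they are concurrent.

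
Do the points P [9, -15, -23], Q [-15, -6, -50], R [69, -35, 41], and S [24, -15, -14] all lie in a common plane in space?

The four points are coplanar iff the 3×3 determinant with rows PQ, PR, PS is zero.
Rows: (-24, 9, -27), (60, -20, 64), (15, 0, 9).
Expanding along the first row: (-24)(-180) − (9)(-420) + (-27)(300) = 0.
Zero determinant ⇒ coplanar.

Yes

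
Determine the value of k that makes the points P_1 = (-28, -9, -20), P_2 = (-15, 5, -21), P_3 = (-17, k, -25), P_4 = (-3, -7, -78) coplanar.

1

Coplanarity ⇔ det[P_1P_2; P_1P_3; P_1P_4] = 0.
Expanding, this is linear in k: (-729)k + (729) = 0.
So k = 1.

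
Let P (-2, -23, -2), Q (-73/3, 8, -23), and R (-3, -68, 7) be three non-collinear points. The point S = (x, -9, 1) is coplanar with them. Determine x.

22/3

A normal to the plane is n = PQ × PR = (-666, 222, 1036).
S lies in the plane iff n · PS = 0.
This gives (-666)x + (4884) = 0, so x = 22/3.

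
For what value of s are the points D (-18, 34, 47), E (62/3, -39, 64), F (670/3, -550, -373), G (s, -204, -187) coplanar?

218/3

Normal to plane DEF: n = (40588, 61028/3, -4964); plane equation n·P = -816724/3.
Requiring n·G = -816724/3: (40588)s + (-3221636) = -816724/3.
So s = 218/3.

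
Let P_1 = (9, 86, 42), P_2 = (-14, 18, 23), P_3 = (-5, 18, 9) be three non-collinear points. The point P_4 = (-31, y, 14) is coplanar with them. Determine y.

-26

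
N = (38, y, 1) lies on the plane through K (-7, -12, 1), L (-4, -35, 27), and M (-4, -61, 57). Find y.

Coplanarity requires KL · (KM × KN) = 0.
KL = (3, -23, 26), KM = (3, -49, 56); the triple product is linear in y with coefficient -90 and constant term -1710.
Setting it to zero: y = -19.

-19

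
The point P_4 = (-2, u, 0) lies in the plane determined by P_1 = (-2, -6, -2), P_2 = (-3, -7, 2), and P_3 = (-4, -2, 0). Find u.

A normal to the plane is n = P_1P_2 × P_1P_3 = (-18, -6, -6).
P_4 lies in the plane iff n · P_1P_4 = 0.
This gives (-6)u + (-48) = 0, so u = -8.

-8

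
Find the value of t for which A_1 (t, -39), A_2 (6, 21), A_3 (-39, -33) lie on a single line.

Collinearity: (A_1 − A_2) must be parallel to (A_3 − A_2) = (-45, -54).
Cross-multiplying the components: (t − 6)·(-54) = (-60)·(-45).
Solving gives t = -44.

-44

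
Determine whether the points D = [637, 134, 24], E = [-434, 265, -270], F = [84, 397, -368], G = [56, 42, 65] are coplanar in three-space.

Yes

The four points are coplanar iff the 3×3 determinant with rows DE, DF, DG is zero.
Rows: (-1071, 131, -294), (-553, 263, -392), (-581, -92, 41).
Expanding along the first row: (-1071)(-25281) − (131)(-250425) + (-294)(203679) = 0.
Zero determinant ⇒ coplanar.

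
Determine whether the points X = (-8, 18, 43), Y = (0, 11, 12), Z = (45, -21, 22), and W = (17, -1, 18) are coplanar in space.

The four points are coplanar iff the 3×3 determinant with rows XY, XZ, XW is zero.
Rows: (8, -7, -31), (53, -39, -21), (25, -19, -25).
Expanding along the first row: (8)(576) − (-7)(-800) + (-31)(-32) = 0.
Zero determinant ⇒ coplanar.

Yes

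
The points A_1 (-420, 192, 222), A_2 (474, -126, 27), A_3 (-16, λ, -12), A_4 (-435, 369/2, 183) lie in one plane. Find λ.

4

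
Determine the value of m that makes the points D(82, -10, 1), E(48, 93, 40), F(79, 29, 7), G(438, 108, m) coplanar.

Coplanarity ⇔ det[DE; DF; DG] = 0.
Expanding, this is linear in m: (-1017)m + (-310185) = 0.
So m = -305.

-305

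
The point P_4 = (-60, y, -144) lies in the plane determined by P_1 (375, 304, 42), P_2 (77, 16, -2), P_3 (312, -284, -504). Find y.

Coplanarity requires P_1P_2 · (P_1P_3 × P_1P_4) = 0.
P_1P_2 = (-298, -288, -44), P_1P_3 = (-63, -588, -546); the triple product is linear in y with coefficient -159936 and constant term -37744896.
Setting it to zero: y = -236.

-236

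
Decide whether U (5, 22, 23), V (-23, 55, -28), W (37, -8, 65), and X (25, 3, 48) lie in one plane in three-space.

No

A normal to the plane through U, V, W is n = UV × UW = (-144, -456, -216).
The plane has equation n·P = -15720. For X: n·X = -15336.
-15336 ≠ -15720, so X is off the plane.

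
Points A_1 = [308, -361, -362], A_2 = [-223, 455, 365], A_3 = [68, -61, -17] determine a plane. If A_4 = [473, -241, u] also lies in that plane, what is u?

A normal to the plane is n = A_1A_2 × A_1A_3 = (63420, 8715, 36540).
A_4 lies in the plane iff n · A_1A_4 = 0.
This gives (36540)u + (24737580) = 0, so u = -677.

-677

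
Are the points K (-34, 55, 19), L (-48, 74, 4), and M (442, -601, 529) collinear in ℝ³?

No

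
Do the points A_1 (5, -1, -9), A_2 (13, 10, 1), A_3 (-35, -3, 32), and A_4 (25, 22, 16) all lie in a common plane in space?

No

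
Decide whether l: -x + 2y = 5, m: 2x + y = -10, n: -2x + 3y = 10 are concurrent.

Lines aᵢx + bᵢy = cᵢ with pairwise distinct directions are concurrent exactly when det[aᵢ bᵢ cᵢ] = 0.
Here the determinant is 0.
It vanishes, so the lines are concurrent at (-5, 0).

Yes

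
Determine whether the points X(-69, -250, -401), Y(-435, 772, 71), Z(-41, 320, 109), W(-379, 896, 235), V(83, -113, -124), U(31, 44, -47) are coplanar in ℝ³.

Yes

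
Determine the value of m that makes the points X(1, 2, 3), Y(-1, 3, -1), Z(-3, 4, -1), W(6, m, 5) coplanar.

-1/2

Normal to plane XYZ: n = (4, 8, 0); plane equation n·P = 20.
Requiring n·W = 20: (8)m + (24) = 20.
So m = -1/2.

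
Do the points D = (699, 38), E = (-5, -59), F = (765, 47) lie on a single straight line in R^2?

No

DE = (-704, -97), DF = (66, 9).
det[DE; DF] = (-704)(9) − (-97)(66) = 66.
The determinant is nonzero, so they are not collinear.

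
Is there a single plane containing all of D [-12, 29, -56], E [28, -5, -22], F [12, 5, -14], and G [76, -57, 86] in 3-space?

Yes

A normal to the plane through D, E, F is n = DE × DF = (-612, -864, -144).
The plane has equation n·P = -9648. For G: n·G = -9648.
Equal, so G lies in the plane and all four are coplanar.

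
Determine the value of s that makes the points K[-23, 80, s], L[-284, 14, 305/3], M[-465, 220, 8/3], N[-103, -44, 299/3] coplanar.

The points are coplanar iff KL · (KM × KN) = 0.
Expanding, this is linear in s: (26788)s + (267880/3) = 0.
So s = -10/3.

-10/3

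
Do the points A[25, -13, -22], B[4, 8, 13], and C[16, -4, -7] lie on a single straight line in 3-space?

AB = (-21, 21, 35), AC = (-9, 9, 15).
Each component of AC is 3/7 times the corresponding component of AB, so AC = 3/7·AB and the points are collinear.

Yes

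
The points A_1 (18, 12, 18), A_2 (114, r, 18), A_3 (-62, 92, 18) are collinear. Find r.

Collinearity requires A_1A_2 × A_1A_3 = 0; each component is linear in r.
The z-component gives (80)r + (6720) = 0, so r = -84.
The remaining components then also vanish.

-84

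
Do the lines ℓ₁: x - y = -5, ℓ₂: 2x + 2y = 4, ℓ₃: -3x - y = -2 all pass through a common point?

The three lines meet at one point iff the augmented coefficient matrix [aᵢ bᵢ cᵢ] has rank < 3, i.e. its determinant vanishes.
Here the determinant is -12.
Nonzero, so no common point exists.

No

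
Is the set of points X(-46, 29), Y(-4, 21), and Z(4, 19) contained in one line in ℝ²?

XY = (42, -8), XZ = (50, -10).
If collinear, XZ would be a scalar multiple of XY. But (42)·(-10) ≠ (-8)·(50) (difference -20), so they are not parallel; the points are not collinear.

No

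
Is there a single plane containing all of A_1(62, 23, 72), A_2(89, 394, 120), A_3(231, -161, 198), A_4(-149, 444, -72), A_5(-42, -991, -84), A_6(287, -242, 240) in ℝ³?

No

The plane through A_1, A_2, A_3 has normal n = A_1A_2 × A_1A_3 = (55578, 4710, -67667) and equation n·P = -1317858.
Checking the remaining points: n·A_4 = -1317858, n·A_5 = -1317858, n·A_6 = -1429014.
Since n·A_6 = -1429014 ≠ -1317858, A_6 is off the plane and the points are not all coplanar.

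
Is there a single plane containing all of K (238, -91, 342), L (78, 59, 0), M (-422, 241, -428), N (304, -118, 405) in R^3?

With K as base: KL = (-160, 150, -342), KM = (-660, 332, -770), KN = (66, -27, 63).
KM × KN = (126, -9240, -4092).
KL · (KM × KN) = -6696.
Since -6696 ≠ 0, the four points are not coplanar.

No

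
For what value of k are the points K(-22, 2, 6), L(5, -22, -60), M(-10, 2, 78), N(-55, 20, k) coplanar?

-21

Normal to plane KLM: n = (-1728, -2736, 288); plane equation n·P = 34272.
Requiring n·N = 34272: (288)k + (40320) = 34272.
So k = -21.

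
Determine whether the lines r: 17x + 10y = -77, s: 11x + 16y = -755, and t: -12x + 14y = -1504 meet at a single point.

Intersecting r and s: solving the 2×2 system gives (x, y) = (39, -74).
Substitute into t: (-12)(39) + (14)(-74) = -1504.
This equals -1504, so (39, -74) lies on all three lines and they are concurrent.

Yes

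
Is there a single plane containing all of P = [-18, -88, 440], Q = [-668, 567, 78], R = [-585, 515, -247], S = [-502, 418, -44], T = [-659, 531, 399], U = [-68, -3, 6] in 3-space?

The plane through P, Q, R has normal n = PQ × PR = (-231699, -241296, -20565) and equation n·X = 16356030.
Checking the remaining points: n·S = 16356030, n·T = 16356030, n·U = 16356030.
All equal 16356030, so all 6 points lie in one plane.

Yes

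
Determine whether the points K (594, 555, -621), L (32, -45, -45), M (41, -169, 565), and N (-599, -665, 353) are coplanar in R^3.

A normal to the plane through K, L, M is n = KL × KM = (-294576, 348004, 75088).
The plane has equation n·P = -28465572. For N: n·N = -28465572.
Equal, so N lies in the plane and all four are coplanar.

Yes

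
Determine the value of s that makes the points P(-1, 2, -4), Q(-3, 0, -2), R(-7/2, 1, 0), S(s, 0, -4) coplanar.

-2

The points are coplanar iff PQ · (PR × PS) = 0.
Expanding, this is linear in s: (-6)s + (-12) = 0.
So s = -2.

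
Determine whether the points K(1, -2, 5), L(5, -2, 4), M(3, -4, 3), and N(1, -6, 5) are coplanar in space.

The four points are coplanar iff the 3×3 determinant with rows KL, KM, KN is zero.
Rows: (4, 0, -1), (2, -2, -2), (0, -4, 0).
Expanding along the first row: (4)(-8) − (0)(0) + (-1)(-8) = -24.
Nonzero ⇒ not coplanar.

No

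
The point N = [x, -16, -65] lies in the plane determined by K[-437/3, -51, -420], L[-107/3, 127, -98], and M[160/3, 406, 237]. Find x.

A normal to the plane is n = KL × KM = (-30208, -8192, 14848).
N lies in the plane iff n · KN = 0.
This gives (-30208)x + (1752064/3) = 0, so x = 58/3.

58/3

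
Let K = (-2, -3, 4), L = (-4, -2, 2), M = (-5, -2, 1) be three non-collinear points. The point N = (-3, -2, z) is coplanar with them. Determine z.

A normal to the plane is n = KL × KM = (-1, 0, 1).
N lies in the plane iff n · KN = 0.
This gives (1)z + (-3) = 0, so z = 3.

3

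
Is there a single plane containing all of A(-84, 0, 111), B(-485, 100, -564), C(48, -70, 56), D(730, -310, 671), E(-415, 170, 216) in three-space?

No

The plane through A, B, C has normal n = AB × AC = (-52750, -111155, 14870) and equation n·P = 6081570.
Checking the remaining points: n·D = 5928320, n·E = 6206820.
Since n·D = 5928320 ≠ 6081570, D is off the plane and the points are not all coplanar.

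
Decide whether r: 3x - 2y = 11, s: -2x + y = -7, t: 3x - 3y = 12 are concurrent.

Yes

Lines aᵢx + bᵢy = cᵢ with pairwise distinct directions are concurrent exactly when det[aᵢ bᵢ cᵢ] = 0.
Here the determinant is 0.
It vanishes, so the lines are concurrent at (3, -1).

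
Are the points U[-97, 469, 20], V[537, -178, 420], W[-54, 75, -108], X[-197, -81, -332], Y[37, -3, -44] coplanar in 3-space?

Yes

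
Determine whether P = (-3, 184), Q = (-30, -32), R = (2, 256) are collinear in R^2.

PQ = (-27, -216), PR = (5, 72).
det[PQ; PR] = (-27)(72) − (-216)(5) = -864.
The determinant is nonzero, so they are not collinear.

No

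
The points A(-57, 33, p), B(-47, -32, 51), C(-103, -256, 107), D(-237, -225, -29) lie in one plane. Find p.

The points are coplanar iff AB · (AC × AD) = 0.
Expanding, this is linear in p: (31752)p + (-349272) = 0.
So p = 11.

11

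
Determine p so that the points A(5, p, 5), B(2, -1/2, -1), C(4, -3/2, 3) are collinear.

-2

Direction BC = (2, -1, 4). From the x-coordinate of A, the parameter along the line is τ = (5 − 2)/2 = 3/2.
Then p = (-1/2) + 3/2·(-1) = -2.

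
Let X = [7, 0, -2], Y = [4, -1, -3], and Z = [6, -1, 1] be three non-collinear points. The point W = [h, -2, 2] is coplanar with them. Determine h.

4

Coplanarity requires XY · (XZ × XW) = 0.
XY = (-3, -1, -1), XZ = (-1, -1, 3); the triple product is linear in h with coefficient -4 and constant term 16.
Setting it to zero: h = 4.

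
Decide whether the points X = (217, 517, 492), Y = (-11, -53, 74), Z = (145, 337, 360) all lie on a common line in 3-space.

Yes

XY = (-228, -570, -418), XZ = (-72, -180, -132).
XY × XZ = (0, 0, 0).
The cross product vanishes, so the three points are collinear.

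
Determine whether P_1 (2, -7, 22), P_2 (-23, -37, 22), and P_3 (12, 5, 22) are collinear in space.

Yes

P_1P_2 = (-25, -30, 0), P_1P_3 = (10, 12, 0).
Each component of P_1P_3 is -2/5 times the corresponding component of P_1P_2, so P_1P_3 = -2/5·P_1P_2 and the points are collinear.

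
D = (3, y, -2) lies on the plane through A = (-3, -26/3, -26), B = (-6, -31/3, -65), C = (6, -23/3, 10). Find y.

-8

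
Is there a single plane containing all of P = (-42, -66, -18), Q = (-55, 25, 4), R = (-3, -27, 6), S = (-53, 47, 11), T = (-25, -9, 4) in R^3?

The plane through P, Q, R has normal n = PQ × PR = (1326, 1170, -4056) and equation n·X = -59904.
Checking the remaining points: n·S = -59904, n·T = -59904.
All equal -59904, so all 5 points lie in one plane.

Yes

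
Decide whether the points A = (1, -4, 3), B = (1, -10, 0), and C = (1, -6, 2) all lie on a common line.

AB = (0, -6, -3), AC = (0, -2, -1).
Each component of AC is 1/3 times the corresponding component of AB, so AC = 1/3·AB and the points are collinear.

Yes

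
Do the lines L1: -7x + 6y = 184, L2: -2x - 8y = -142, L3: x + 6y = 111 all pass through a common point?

No

Intersecting L1 and L2: solving the 2×2 system gives (x, y) = (-155/17, 681/34).
Substitute into L3: (1)(-155/17) + (6)(681/34) = 1888/17.
But L3 requires 111 ≠ 1888/17, so the three lines have no common point.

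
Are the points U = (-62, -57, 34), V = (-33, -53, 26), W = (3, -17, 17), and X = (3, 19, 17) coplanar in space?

No

With U as base: UV = (29, 4, -8), UW = (65, 40, -17), UX = (65, 76, -17).
UW × UX = (612, 0, 2340).
UV · (UW × UX) = -972.
Since -972 ≠ 0, the four points are not coplanar.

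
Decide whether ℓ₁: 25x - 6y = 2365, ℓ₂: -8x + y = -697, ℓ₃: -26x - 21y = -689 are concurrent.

The three lines meet at one point iff the augmented coefficient matrix [aᵢ bᵢ cᵢ] has rank < 3, i.e. its determinant vanishes.
Here the determinant is 0.
It vanishes, so the lines are concurrent at (79, -65).

Yes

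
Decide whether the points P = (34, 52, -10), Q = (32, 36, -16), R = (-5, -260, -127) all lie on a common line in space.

Yes

PQ = (-2, -16, -6), PR = (-39, -312, -117).
PQ × PR = (0, 0, 0).
The cross product vanishes, so the three points are collinear.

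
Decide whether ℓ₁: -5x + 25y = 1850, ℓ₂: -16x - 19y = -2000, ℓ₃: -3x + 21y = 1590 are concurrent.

Yes

Intersecting ℓ₁ and ℓ₂: solving the 2×2 system gives (x, y) = (30, 80).
Substitute into ℓ₃: (-3)(30) + (21)(80) = 1590.
This equals 1590, so (30, 80) lies on all three lines and they are concurrent.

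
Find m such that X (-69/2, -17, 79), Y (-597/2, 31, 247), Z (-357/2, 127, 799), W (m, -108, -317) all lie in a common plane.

Normal to plane XYZ: n = (10368, 165888, -31104); plane equation n·P = -5635008.
Requiring n·W = -5635008: (10368)m + (-8055936) = -5635008.
So m = 467/2.

467/2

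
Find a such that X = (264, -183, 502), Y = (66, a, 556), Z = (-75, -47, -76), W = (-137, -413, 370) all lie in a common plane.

-381

The points are coplanar iff XY · (XZ × XW) = 0.
Expanding, this is linear in a: (187030)a + (71258430) = 0.
So a = -381.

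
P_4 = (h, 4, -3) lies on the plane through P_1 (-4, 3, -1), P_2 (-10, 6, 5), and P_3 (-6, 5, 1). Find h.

The plane through P_1, P_2, P_3 has equation −6x − 6z = 30.
Substituting P_4: (-6)h + (18) = 30, so h = -2.

-2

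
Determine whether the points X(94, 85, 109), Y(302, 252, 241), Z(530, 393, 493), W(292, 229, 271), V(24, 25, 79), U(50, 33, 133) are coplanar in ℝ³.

No

The plane through X, Y, Z has normal n = XY × XZ = (23472, -22320, -8748) and equation n·P = -644364.
Checking the remaining points: n·W = -628164, n·V = -685764, n·U = -726444.
Since n·W = -628164 ≠ -644364, W is off the plane and the points are not all coplanar.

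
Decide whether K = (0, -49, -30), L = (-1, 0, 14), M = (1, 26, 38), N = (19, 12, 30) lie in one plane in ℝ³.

Yes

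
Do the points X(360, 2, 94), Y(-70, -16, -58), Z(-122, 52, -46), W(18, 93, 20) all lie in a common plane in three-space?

A normal to the plane through X, Y, Z is n = XY × XZ = (10120, 13064, -30176).
The plane has equation n·P = 832784. For W: n·W = 793592.
793592 ≠ 832784, so W is off the plane.

No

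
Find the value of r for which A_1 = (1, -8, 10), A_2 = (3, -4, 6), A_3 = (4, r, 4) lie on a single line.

Direction A_1A_2 = (2, 4, -4). From the x-coordinate of A_3, the parameter along the line is τ = (4 − 1)/2 = 3/2.
Then r = (-8) + 3/2·(4) = -2.

-2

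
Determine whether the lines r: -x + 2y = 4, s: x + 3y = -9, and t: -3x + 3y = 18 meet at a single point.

Intersecting r and s: solving the 2×2 system gives (x, y) = (-6, -1).
Substitute into t: (-3)(-6) + (3)(-1) = 15.
But t requires 18 ≠ 15, so the three lines have no common point.

No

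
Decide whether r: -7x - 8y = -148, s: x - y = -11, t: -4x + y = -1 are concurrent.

Intersecting r and s: solving the 2×2 system gives (x, y) = (4, 15).
Substitute into t: (-4)(4) + (1)(15) = -1.
This equals -1, so (4, 15) lies on all three lines and they are concurrent.

Yes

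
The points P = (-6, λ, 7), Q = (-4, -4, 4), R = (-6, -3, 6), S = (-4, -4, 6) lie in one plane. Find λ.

The points are coplanar iff PQ · (PR × PS) = 0.
Expanding, this is linear in λ: (-4)λ + (-12) = 0.
So λ = -3.

-3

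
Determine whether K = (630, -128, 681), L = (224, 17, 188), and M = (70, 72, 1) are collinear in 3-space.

Yes

KL = (-406, 145, -493), KM = (-560, 200, -680).
Each component of KM is 40/29 times the corresponding component of KL, so KM = 40/29·KL and the points are collinear.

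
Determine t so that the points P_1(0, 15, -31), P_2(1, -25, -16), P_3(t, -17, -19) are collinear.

Direction P_1P_2 = (1, -40, 15). From the y-coordinate of P_3, the parameter along the line is τ = (-17 − 15)/(-40) = 4/5.
Then t = 0 + 4/5·(1) = 4/5.

4/5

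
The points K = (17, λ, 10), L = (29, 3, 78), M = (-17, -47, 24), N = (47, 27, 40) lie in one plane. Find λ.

Coplanarity ⇔ det[KL; KM; KN] = 0.
Expanding, this is linear in λ: (2720)λ + (16320) = 0.
So λ = -6.

-6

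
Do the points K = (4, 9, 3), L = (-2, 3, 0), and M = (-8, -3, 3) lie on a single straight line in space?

No

KL = (-6, -6, -3), KM = (-12, -12, 0).
KL × KM = (-36, 36, 0).
The cross product is nonzero, so the points do not lie on one line.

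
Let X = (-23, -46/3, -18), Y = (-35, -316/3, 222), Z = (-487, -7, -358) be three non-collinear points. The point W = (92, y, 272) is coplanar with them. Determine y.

-92

The plane through X, Y, Z has equation 28600x − 115440y − 41860z = 1865760.
Substituting W: (-115440)y + (-8754720) = 1865760, so y = -92.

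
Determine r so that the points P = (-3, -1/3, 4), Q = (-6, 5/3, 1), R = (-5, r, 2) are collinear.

1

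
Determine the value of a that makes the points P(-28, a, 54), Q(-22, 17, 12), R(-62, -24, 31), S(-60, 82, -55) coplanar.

Coplanarity ⇔ det[PQ; PR; PS] = 0.
Expanding, this is linear in a: (3402)a + (125874) = 0.
So a = -37.

-37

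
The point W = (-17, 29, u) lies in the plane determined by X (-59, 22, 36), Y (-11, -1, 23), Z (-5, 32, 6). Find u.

13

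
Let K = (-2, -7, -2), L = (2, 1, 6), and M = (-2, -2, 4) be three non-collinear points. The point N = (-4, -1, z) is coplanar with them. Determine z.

6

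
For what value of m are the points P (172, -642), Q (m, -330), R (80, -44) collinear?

124

The three points are collinear iff det[PQ; PR] = 0.
This determinant is linear in m: (598)m + (-74152) = 0, so m = 124.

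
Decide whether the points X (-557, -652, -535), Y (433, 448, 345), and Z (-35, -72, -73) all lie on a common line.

XY = (990, 1100, 880), XZ = (522, 580, 462).
XY × XZ = (-2200, 1980, 0).
The cross product is nonzero, so the points do not lie on one line.

No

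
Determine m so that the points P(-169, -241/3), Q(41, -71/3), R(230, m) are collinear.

82/3

Collinearity: (R − P) must be parallel to (Q − P) = (210, 170/3).
Cross-multiplying the components: (m − (-241/3))·(210) = (399)·(170/3).
Solving gives m = 82/3.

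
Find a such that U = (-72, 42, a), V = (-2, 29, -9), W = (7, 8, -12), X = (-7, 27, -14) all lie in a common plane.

-59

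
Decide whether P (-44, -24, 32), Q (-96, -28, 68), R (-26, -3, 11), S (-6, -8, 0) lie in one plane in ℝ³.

Yes

The four points are coplanar iff the 3×3 determinant with rows PQ, PR, PS is zero.
Rows: (-52, -4, 36), (18, 21, -21), (38, 16, -32).
Expanding along the first row: (-52)(-336) − (-4)(222) + (36)(-510) = 0.
Zero determinant ⇒ coplanar.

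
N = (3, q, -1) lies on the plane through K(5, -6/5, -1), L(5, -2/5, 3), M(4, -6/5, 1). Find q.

-2

A normal to the plane is n = KL × KM = (8/5, -4, 4/5).
N lies in the plane iff n · KN = 0.
This gives (-4)q + (-8) = 0, so q = -2.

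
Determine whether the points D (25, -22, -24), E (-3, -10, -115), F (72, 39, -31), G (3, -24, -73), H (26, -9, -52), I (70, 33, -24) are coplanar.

The plane through D, E, F has normal n = DE × DF = (5467, -4473, -2272) and equation n·P = 289609.
Checking the remaining points: n·G = 289609, n·H = 300543, n·I = 289609.
Since n·H = 300543 ≠ 289609, H is off the plane and the points are not all coplanar.

No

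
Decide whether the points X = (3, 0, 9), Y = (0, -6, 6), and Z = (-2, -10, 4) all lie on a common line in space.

Yes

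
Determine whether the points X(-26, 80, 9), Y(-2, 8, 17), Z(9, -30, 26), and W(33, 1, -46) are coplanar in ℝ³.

The four points are coplanar iff the 3×3 determinant with rows XY, XZ, XW is zero.
Rows: (24, -72, 8), (35, -110, 17), (59, -79, -55).
Expanding along the first row: (24)(7393) − (-72)(-2928) + (8)(3725) = -3584.
Nonzero ⇒ not coplanar.

No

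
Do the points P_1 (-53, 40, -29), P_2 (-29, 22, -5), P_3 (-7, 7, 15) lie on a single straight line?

No

P_1P_2 = (24, -18, 24), P_1P_3 = (46, -33, 44).
P_1P_2 × P_1P_3 = (0, 48, 36).
The cross product is nonzero, so the points do not lie on one line.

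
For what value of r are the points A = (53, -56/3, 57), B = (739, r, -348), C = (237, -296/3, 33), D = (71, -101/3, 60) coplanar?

Coplanarity ⇔ det[AB; AC; AD] = 0.
Expanding, this is linear in r: (-984)r + (104632) = 0.
So r = 319/3.

319/3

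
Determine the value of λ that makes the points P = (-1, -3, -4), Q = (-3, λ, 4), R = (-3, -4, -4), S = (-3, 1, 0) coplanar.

Coplanarity ⇔ det[PQ; PR; PS] = 0.
Expanding, this is linear in λ: (8)λ + (-48) = 0.
So λ = 6.

6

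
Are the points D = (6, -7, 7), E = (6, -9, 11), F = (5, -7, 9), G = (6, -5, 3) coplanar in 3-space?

Yes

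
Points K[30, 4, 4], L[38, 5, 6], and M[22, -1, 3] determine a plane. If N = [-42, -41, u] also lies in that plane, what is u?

The plane through K, L, M has equation 9x − 8y − 32z = 110.
Substituting N: (-32)u + (-50) = 110, so u = -5.

-5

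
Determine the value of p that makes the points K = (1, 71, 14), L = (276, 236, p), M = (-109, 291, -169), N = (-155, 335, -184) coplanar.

Normal to plane KMN: n = (4752, 6768, 5280); plane equation n·P = 559200.
Requiring n·L = 559200: (5280)p + (2908800) = 559200.
So p = -445.

-445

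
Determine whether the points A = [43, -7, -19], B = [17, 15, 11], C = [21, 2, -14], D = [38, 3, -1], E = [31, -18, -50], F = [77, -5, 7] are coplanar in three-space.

The plane through A, B, C has normal n = AB × AC = (-160, -530, 250) and equation n·P = -7920.
Checking the remaining points: n·D = -7920, n·E = -7920, n·F = -7920.
All equal -7920, so all 6 points lie in one plane.

Yes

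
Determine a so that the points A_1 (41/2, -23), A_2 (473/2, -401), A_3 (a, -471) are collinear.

553/2

Collinearity: (A_3 − A_1) must be parallel to (A_2 − A_1) = (216, -378).
Cross-multiplying the components: (a − 41/2)·(-378) = (-448)·(216).
Solving gives a = 553/2.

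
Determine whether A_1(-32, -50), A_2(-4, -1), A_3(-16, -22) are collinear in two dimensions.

Yes

A_1A_2 = (28, 49), A_1A_3 = (16, 28).
det[A_1A_2; A_1A_3] = (28)(28) − (49)(16) = 0.
The determinant is zero, so the points are collinear.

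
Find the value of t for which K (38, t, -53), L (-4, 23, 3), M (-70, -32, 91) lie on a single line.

58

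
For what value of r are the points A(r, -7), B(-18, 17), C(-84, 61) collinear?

18

Collinearity: (A − B) must be parallel to (C − B) = (-66, 44).
Cross-multiplying the components: (r − (-18))·(44) = (-24)·(-66).
Solving gives r = 18.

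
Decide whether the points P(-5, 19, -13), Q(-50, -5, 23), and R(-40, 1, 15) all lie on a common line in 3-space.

PQ = (-45, -24, 36), PR = (-35, -18, 28).
Comparing components 2 and 3: (-24)(28) − (36)(-18) = -24 ≠ 0, so PQ and PR are not parallel and the points are not collinear.

No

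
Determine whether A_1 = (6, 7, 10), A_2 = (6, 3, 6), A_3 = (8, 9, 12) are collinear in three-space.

A_1A_2 = (0, -4, -4), A_1A_3 = (2, 2, 2).
A_1A_2 × A_1A_3 = (0, -8, 8).
The cross product is nonzero, so the points do not lie on one line.

No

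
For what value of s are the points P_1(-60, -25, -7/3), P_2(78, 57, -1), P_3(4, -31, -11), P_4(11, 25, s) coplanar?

Normal to plane P_1P_2P_3: n = (-2108/3, 3844/3, -6076); plane equation n·P = 24304.
Requiring n·P_4 = 24304: (-6076)s + (24304) = 24304.
So s = 0.

0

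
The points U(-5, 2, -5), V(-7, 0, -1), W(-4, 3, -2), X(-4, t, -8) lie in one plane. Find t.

3

Normal to plane UVW: n = (-10, 10, 0); plane equation n·P = 70.
Requiring n·X = 70: (10)t + (40) = 70.
So t = 3.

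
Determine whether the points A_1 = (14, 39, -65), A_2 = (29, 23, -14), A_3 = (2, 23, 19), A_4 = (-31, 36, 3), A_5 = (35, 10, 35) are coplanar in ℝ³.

Yes

The plane through A_1, A_2, A_3 has normal n = A_1A_2 × A_1A_3 = (-528, -1872, -432) and equation n·P = -52320.
Checking the remaining points: n·A_4 = -52320, n·A_5 = -52320.
All equal -52320, so all 5 points lie in one plane.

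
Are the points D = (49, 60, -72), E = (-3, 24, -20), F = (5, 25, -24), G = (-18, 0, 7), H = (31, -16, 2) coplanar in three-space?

Yes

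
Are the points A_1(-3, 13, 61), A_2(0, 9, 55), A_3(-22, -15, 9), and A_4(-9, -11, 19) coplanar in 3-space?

Yes

The four points are coplanar iff the 3×3 determinant with rows A_1A_2, A_1A_3, A_1A_4 is zero.
Rows: (3, -4, -6), (-19, -28, -52), (-6, -24, -42).
Expanding along the first row: (3)(-72) − (-4)(486) + (-6)(288) = 0.
Zero determinant ⇒ coplanar.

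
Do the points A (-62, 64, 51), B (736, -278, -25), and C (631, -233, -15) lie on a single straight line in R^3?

Yes

AB = (798, -342, -76), AC = (693, -297, -66).
Each component of AC is 33/38 times the corresponding component of AB, so AC = 33/38·AB and the points are collinear.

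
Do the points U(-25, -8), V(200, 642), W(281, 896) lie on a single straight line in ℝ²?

No

UV = (225, 650), UW = (306, 904).
Twice the signed area of △UVW is (225)(904) − (650)(306) = 4500.
The area is nonzero, so the three points are not collinear.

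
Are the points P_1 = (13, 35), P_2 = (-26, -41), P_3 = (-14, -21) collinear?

P_1P_2 = (-39, -76), P_1P_3 = (-27, -56).
Twice the signed area of △P_1P_2P_3 is (-39)(-56) − (-76)(-27) = 132.
The area is nonzero, so the three points are not collinear.

No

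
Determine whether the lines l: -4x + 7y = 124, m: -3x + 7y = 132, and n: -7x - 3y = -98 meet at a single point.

No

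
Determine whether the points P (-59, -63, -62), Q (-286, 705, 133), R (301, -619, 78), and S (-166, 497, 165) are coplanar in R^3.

No

The four points are coplanar iff the 3×3 determinant with rows PQ, PR, PS is zero.
Rows: (-227, 768, 195), (360, -556, 140), (-107, 560, 227).
Expanding along the first row: (-227)(-204612) − (768)(96700) + (195)(142108) = -107616.
Nonzero ⇒ not coplanar.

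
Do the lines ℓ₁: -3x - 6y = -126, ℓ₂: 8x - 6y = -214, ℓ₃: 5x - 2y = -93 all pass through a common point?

No

Lines aᵢx + bᵢy = cᵢ with pairwise distinct directions are concurrent exactly when det[aᵢ bᵢ cᵢ] = 0.
Here the determinant is -198.
Nonzero, so no common point exists.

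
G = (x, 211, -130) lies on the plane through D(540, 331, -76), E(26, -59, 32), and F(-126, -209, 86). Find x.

62

A normal to the plane is n = DE × DF = (-4860, 11340, 17820).
G lies in the plane iff n · DG = 0.
This gives (-4860)x + (301320) = 0, so x = 62.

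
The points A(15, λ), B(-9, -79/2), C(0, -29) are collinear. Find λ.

-23/2

Collinearity: (A − B) must be parallel to (C − B) = (9, 21/2).
Cross-multiplying the components: (λ − (-79/2))·(9) = (24)·(21/2).
Solving gives λ = -23/2.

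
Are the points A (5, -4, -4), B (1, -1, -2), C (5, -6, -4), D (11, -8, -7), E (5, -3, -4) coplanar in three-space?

Yes

The plane through A, B, C has normal n = AB × AC = (4, 0, 8) and equation n·P = -12.
Checking the remaining points: n·D = -12, n·E = -12.
All equal -12, so all 5 points lie in one plane.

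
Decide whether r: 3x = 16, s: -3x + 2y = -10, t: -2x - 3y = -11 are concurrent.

No

Lines aᵢx + bᵢy = cᵢ with pairwise distinct directions are concurrent exactly when det[aᵢ bᵢ cᵢ] = 0.
Here the determinant is 52.
Nonzero, so no common point exists.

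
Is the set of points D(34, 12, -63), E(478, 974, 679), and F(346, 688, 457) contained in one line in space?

No

DE = (444, 962, 742), DF = (312, 676, 520).
Comparing components 2 and 3: (962)(520) − (742)(676) = -1352 ≠ 0, so DE and DF are not parallel and the points are not collinear.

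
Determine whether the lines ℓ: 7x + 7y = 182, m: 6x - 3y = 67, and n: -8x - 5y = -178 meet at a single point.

No

The three lines meet at one point iff the augmented coefficient matrix [aᵢ bᵢ cᵢ] has rank < 3, i.e. its determinant vanishes.
Here the determinant is -21.
Nonzero, so no common point exists.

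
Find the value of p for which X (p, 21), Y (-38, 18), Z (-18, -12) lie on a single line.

-40

The three points are collinear iff det[XY; XZ] = 0.
This determinant is linear in p: (30)p + (1200) = 0, so p = -40.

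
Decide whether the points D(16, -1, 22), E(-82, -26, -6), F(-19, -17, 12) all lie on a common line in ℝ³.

No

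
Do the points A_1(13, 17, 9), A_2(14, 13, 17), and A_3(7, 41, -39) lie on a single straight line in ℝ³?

Yes

A_1A_2 = (1, -4, 8), A_1A_3 = (-6, 24, -48).
A_1A_2 × A_1A_3 = (0, 0, 0).
The cross product vanishes, so the three points are collinear.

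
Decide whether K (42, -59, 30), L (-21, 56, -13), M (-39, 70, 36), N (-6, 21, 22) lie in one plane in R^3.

Yes

A normal to the plane through K, L, M is n = KL × KM = (6237, 3861, 1188).
The plane has equation n·P = 69795. For N: n·N = 69795.
Equal, so N lies in the plane and all four are coplanar.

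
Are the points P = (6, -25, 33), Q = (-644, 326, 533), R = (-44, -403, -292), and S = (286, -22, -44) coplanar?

The four points are coplanar iff the 3×3 determinant with rows PQ, PR, PS is zero.
Rows: (-650, 351, 500), (-50, -378, -325), (280, 3, -77).
Expanding along the first row: (-650)(30081) − (351)(94850) + (500)(105690) = 0.
Zero determinant ⇒ coplanar.

Yes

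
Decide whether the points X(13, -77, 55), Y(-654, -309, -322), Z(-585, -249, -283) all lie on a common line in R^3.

XY = (-667, -232, -377), XZ = (-598, -172, -338).
XY × XZ = (13572, 0, -24012).
The cross product is nonzero, so the points do not lie on one line.

No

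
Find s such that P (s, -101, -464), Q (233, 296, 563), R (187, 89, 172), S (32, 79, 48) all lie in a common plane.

-258

Coplanarity ⇔ det[PQ; PR; PS] = 0.
Expanding, this is linear in s: (-21758)s + (-5613564) = 0.
So s = -258.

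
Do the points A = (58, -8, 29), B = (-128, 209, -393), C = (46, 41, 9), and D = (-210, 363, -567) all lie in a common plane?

Yes

A normal to the plane through A, B, C is n = AB × AC = (16338, 1344, -6510).
The plane has equation n·P = 748062. For D: n·D = 748062.
Equal, so D lies in the plane and all four are coplanar.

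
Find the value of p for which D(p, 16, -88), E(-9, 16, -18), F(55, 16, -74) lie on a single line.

Collinearity requires DE × DF = 0; each component is linear in p.
The y-component gives (-56)p + (3976) = 0, so p = 71.
The remaining components then also vanish.

71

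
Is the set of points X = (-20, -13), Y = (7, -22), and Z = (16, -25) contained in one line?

Yes

XY = (27, -9), XZ = (36, -12).
det[XY; XZ] = (27)(-12) − (-9)(36) = 0.
The determinant is zero, so the points are collinear.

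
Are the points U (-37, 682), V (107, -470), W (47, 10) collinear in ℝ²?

UV = (144, -1152), UW = (84, -672).
Checking proportionality: UW = 7/12·UV, so the vectors are parallel and the points are collinear.

Yes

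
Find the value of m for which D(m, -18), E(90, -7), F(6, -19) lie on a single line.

13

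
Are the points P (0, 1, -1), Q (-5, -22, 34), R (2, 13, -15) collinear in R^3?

PQ = (-5, -23, 35), PR = (2, 12, -14).
Comparing components 2 and 3: (-23)(-14) − (35)(12) = -98 ≠ 0, so PQ and PR are not parallel and the points are not collinear.

No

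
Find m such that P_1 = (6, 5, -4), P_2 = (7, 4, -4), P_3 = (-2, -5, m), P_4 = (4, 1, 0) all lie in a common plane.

The points are coplanar iff P_1P_2 · (P_1P_3 × P_1P_4) = 0.
Expanding, this is linear in m: (6)m + (-48) = 0.
So m = 8.

8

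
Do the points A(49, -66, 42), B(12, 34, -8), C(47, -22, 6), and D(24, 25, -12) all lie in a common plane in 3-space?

Yes

A normal to the plane through A, B, C is n = AB × AC = (-1400, -1232, -1428).
The plane has equation n·P = -47264. For D: n·D = -47264.
Equal, so D lies in the plane and all four are coplanar.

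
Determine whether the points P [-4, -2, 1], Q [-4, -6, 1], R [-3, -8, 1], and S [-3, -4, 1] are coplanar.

With P as base: PQ = (0, -4, 0), PR = (1, -6, 0), PS = (1, -2, 0).
PR × PS = (0, 0, 4).
PQ · (PR × PS) = 0.
The scalar triple product vanishes, so the four points are coplanar.

Yes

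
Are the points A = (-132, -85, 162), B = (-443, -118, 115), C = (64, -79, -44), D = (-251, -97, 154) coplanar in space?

Yes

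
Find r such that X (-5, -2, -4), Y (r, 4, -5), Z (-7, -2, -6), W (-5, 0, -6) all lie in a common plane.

Normal to plane XZW: n = (4, -4, -4); plane equation n·P = 4.
Requiring n·Y = 4: (4)r + (4) = 4.
So r = 0.

0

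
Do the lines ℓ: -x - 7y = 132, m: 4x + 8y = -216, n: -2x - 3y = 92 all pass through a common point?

No

Intersecting ℓ and m: solving the 2×2 system gives (x, y) = (-114/5, -78/5).
Substitute into n: (-2)(-114/5) + (-3)(-78/5) = 462/5.
But n requires 92 ≠ 462/5, so the three lines have no common point.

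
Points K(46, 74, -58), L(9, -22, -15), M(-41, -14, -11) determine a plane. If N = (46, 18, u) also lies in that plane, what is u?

Coplanarity requires KL · (KM × KN) = 0.
KL = (-37, -96, 43), KM = (-87, -88, 47); the triple product is linear in u with coefficient -5096 and constant term -183456.
Setting it to zero: u = -36.

-36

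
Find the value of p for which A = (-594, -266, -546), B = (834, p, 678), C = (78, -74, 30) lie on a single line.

142

Direction AC = (672, 192, 576). From the x-coordinate of B, the parameter along the line is τ = (834 − (-594))/672 = 17/8.
Then p = (-266) + 17/8·(192) = 142.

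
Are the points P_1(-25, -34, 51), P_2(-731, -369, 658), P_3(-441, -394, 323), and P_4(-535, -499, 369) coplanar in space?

No

The four points are coplanar iff the 3×3 determinant with rows P_1P_2, P_1P_3, P_1P_4 is zero.
Rows: (-706, -335, 607), (-416, -360, 272), (-510, -465, 318).
Expanding along the first row: (-706)(12000) − (-335)(6432) + (607)(9840) = -344400.
Nonzero ⇒ not coplanar.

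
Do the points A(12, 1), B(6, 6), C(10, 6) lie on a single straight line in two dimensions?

AB = (-6, 5), AC = (-2, 5).
Twice the signed area of △ABC is (-6)(5) − (5)(-2) = -20.
The area is nonzero, so the three points are not collinear.

No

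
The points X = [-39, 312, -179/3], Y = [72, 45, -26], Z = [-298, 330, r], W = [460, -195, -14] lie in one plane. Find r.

The points are coplanar iff XY · (XZ × XW) = 0.
Expanding, this is linear in r: (-76956)r + (-3539976) = 0.
So r = -46.

-46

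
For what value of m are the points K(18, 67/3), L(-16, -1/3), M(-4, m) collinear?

23/3

Collinearity: (M − K) must be parallel to (L − K) = (-34, -68/3).
Cross-multiplying the components: (m − 67/3)·(-34) = (-22)·(-68/3).
Solving gives m = 23/3.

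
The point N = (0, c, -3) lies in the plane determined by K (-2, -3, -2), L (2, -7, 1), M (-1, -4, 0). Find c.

-5

Coplanarity requires KL · (KM × KN) = 0.
KL = (4, -4, 3), KM = (1, -1, 2); the triple product is linear in c with coefficient -5 and constant term -25.
Setting it to zero: c = -5.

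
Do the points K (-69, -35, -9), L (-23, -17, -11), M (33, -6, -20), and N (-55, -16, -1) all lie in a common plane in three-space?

No

The four points are coplanar iff the 3×3 determinant with rows KL, KM, KN is zero.
Rows: (46, 18, -2), (102, 29, -11), (14, 19, 8).
Expanding along the first row: (46)(441) − (18)(970) + (-2)(1532) = -238.
Nonzero ⇒ not coplanar.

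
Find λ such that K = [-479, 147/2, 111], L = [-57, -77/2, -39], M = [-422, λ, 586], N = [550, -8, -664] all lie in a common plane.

The points are coplanar iff KL · (KM × KN) = 0.
Expanding, this is linear in λ: (-172700)λ + (-29963450) = 0.
So λ = -347/2.

-347/2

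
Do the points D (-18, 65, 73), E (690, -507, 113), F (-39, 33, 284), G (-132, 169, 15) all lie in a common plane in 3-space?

Yes

With D as base: DE = (708, -572, 40), DF = (-21, -32, 211), DG = (-114, 104, -58).
DF × DG = (-20088, -25272, -5832).
DE · (DF × DG) = 0.
The scalar triple product vanishes, so the four points are coplanar.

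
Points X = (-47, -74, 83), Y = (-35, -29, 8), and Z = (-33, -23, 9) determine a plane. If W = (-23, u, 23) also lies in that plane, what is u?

A normal to the plane is n = XY × XZ = (495, -162, -18).
W lies in the plane iff n · XW = 0.
This gives (-162)u + (972) = 0, so u = 6.

6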